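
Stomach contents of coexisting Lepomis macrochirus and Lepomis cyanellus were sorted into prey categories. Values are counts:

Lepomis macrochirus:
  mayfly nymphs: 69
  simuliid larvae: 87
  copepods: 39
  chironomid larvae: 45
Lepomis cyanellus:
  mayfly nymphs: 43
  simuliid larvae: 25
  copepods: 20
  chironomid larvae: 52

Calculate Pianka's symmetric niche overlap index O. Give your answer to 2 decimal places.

Proportions for Lepomis macrochirus (n=240): 69/240=0.2875, 87/240=0.3625, 39/240=0.1625, 45/240=0.1875
Proportions for Lepomis cyanellus (n=140): 43/140=0.3071, 25/140=0.1786, 20/140=0.1429, 52/140=0.3714
Σ p₁ᵢp₂ᵢ = 0.088291 + 0.064743 + 0.023221 + 0.069638 = 0.245893
Σp_1ᵢ² = 0.2875² + 0.3625² + 0.1625² + 0.1875² = 0.082656 + 0.131406 + 0.026406 + 0.035156 = 0.275624
Σp_2ᵢ² = 0.3071² + 0.1786² + 0.1429² + 0.3714² = 0.094310 + 0.031898 + 0.020420 + 0.137938 = 0.284566
O = 0.245893 / √(0.275624 × 0.284566) = 0.245893 / 0.2800593 = 0.8780

0.88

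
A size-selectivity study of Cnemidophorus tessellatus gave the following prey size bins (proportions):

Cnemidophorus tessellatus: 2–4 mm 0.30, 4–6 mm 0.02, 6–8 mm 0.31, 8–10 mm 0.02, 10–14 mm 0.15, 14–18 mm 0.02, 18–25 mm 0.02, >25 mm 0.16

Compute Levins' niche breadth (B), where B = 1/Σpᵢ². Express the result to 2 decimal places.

Σpᵢ² = 0.30² + 0.02² + 0.31² + 0.02² + 0.15² + 0.02² + 0.02² + 0.16² = 0.0900 + 0.0004 + 0.0961 + 0.0004 + 0.0225 + 0.0004 + 0.0004 + 0.0256 = 0.2358
B = 1 / 0.2358 = 4.2409

4.24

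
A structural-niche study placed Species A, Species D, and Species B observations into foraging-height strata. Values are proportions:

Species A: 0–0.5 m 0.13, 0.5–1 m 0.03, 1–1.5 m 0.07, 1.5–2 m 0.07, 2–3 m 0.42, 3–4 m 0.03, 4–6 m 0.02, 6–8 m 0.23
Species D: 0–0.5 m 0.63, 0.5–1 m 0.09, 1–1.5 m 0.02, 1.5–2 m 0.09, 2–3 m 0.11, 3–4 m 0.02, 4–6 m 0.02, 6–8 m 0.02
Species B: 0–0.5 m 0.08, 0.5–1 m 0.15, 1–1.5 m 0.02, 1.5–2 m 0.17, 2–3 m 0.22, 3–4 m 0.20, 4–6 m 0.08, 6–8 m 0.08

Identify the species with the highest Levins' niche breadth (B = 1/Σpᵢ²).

Σp_Aᵢ² = 0.13² + 0.03² + 0.07² + 0.07² + 0.42² + 0.03² + 0.02² + 0.23² = 0.0169 + 0.0009 + 0.0049 + 0.0049 + 0.1764 + 0.0009 + 0.0004 + 0.0529 = 0.2582
B_A = 1 / 0.2582 = 3.8730
Σp_Dᵢ² = 0.63² + 0.09² + 0.02² + 0.09² + 0.11² + 0.02² + 0.02² + 0.02² = 0.3969 + 0.0081 + 0.0004 + 0.0081 + 0.0121 + 0.0004 + 0.0004 + 0.0004 = 0.4268
B_D = 1 / 0.4268 = 2.3430
Σp_Bᵢ² = 0.08² + 0.15² + 0.02² + 0.17² + 0.22² + 0.20² + 0.08² + 0.08² = 0.0064 + 0.0225 + 0.0004 + 0.0289 + 0.0484 + 0.0400 + 0.0064 + 0.0064 = 0.1594
B_B = 1 / 0.1594 = 6.2735
Highest B → broadest niche (most generalist): Species B (B = 6.27).

Species B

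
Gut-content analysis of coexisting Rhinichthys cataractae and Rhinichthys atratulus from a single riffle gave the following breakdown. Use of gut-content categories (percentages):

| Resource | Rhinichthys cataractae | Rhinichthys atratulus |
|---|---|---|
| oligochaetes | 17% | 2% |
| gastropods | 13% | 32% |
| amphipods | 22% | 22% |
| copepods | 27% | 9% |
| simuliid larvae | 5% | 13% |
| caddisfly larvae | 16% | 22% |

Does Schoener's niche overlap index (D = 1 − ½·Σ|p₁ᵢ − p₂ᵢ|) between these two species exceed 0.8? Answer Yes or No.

No

Convert percentages to proportions (divide by 100).
Σ|p₁ᵢ − p₂ᵢ| = 0.15 + 0.19 + 0.00 + 0.18 + 0.08 + 0.06 = 0.66
D = 1 − ½ × 0.66 = 1 − 0.330 = 0.6700
D = 0.6700 < 0.8 → No.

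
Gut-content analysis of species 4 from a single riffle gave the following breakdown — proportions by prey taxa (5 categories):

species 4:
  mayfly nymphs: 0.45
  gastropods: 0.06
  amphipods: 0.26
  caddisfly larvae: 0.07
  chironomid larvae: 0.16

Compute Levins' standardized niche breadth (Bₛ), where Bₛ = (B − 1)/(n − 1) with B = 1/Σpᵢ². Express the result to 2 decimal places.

Σpᵢ² = 0.45² + 0.06² + 0.26² + 0.07² + 0.16² = 0.2025 + 0.0036 + 0.0676 + 0.0049 + 0.0256 = 0.3042
B = 1 / 0.3042 = 3.2873
Bₛ = (B − 1)/(n − 1) = (3.2873 − 1)/(5 − 1) = 2.2873/4 = 0.5718

0.57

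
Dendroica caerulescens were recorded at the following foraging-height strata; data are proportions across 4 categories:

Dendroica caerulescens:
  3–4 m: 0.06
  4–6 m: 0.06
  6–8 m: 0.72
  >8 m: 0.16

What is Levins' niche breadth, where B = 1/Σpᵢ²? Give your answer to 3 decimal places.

1.814

Σpᵢ² = 0.06² + 0.06² + 0.72² + 0.16² = 0.0036 + 0.0036 + 0.5184 + 0.0256 = 0.5512
B = 1 / 0.5512 = 1.81422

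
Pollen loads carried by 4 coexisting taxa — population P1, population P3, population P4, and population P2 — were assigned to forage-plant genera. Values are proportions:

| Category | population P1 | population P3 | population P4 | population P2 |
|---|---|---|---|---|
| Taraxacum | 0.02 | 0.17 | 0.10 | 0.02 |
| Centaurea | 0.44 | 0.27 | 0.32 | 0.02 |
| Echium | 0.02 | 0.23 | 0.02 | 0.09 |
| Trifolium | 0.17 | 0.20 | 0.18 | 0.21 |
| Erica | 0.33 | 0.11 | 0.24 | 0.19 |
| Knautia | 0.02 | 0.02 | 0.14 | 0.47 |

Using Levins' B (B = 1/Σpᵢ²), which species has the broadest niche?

population P3

Σp_P1ᵢ² = 0.02² + 0.44² + 0.02² + 0.17² + 0.33² + 0.02² = 0.0004 + 0.1936 + 0.0004 + 0.0289 + 0.1089 + 0.0004 = 0.3326
B_P1 = 1 / 0.3326 = 3.0066
Σp_P3ᵢ² = 0.17² + 0.27² + 0.23² + 0.20² + 0.11² + 0.02² = 0.0289 + 0.0729 + 0.0529 + 0.0400 + 0.0121 + 0.0004 = 0.2072
B_P3 = 1 / 0.2072 = 4.8263
Σp_P4ᵢ² = 0.10² + 0.32² + 0.02² + 0.18² + 0.24² + 0.14² = 0.0100 + 0.1024 + 0.0004 + 0.0324 + 0.0576 + 0.0196 = 0.2224
B_P4 = 1 / 0.2224 = 4.4964
Σp_P2ᵢ² = 0.02² + 0.02² + 0.09² + 0.21² + 0.19² + 0.47² = 0.0004 + 0.0004 + 0.0081 + 0.0441 + 0.0361 + 0.2209 = 0.3100
B_P2 = 1 / 0.3100 = 3.2258
Highest B → broadest niche (most generalist): population P3 (B = 4.83).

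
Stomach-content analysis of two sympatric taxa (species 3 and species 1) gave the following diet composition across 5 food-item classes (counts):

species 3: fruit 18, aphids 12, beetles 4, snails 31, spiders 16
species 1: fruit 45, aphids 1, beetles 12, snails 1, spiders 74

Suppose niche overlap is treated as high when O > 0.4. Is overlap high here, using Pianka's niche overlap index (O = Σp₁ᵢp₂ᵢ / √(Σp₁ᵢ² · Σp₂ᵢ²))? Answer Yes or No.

Yes

Proportions for species 3 (n=81): 18/81=0.2222, 12/81=0.1481, 4/81=0.0494, 31/81=0.3827, 16/81=0.1975
Proportions for species 1 (n=133): 45/133=0.3383, 1/133=0.0075, 12/133=0.0902, 1/133=0.0075, 74/133=0.5564
Σ p₁ᵢp₂ᵢ = 0.075170 + 0.001111 + 0.004456 + 0.002870 + 0.109889 = 0.193496
Σp_1ᵢ² = 0.2222² + 0.1481² + 0.0494² + 0.3827² + 0.1975² = 0.049373 + 0.021934 + 0.002440 + 0.146459 + 0.039006 = 0.259212
Σp_2ᵢ² = 0.3383² + 0.0075² + 0.0902² + 0.0075² + 0.5564² = 0.114447 + 0.000056 + 0.008136 + 0.000056 + 0.309581 = 0.432276
O = 0.193496 / √(0.259212 × 0.432276) = 0.193496 / 0.3347404 = 0.5780
O = 0.5780 > 0.4 → Yes.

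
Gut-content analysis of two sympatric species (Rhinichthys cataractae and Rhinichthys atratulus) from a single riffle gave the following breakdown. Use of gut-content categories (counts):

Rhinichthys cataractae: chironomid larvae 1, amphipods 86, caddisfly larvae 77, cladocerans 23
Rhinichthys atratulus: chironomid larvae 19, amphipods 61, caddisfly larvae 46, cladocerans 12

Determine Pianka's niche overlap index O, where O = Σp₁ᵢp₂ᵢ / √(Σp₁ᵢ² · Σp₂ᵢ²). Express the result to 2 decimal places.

0.97

Proportions for Rhinichthys cataractae (n=187): 1/187=0.0053, 86/187=0.4599, 77/187=0.4118, 23/187=0.1230
Proportions for Rhinichthys atratulus (n=138): 19/138=0.1377, 61/138=0.4420, 46/138=0.3333, 12/138=0.0870
Σ p₁ᵢp₂ᵢ = 0.000730 + 0.203276 + 0.137253 + 0.010701 = 0.351960
Σp_1ᵢ² = 0.0053² + 0.4599² + 0.4118² + 0.1230² = 0.000028 + 0.211508 + 0.169579 + 0.015129 = 0.396244
Σp_2ᵢ² = 0.1377² + 0.4420² + 0.3333² + 0.0870² = 0.018961 + 0.195364 + 0.111089 + 0.007569 = 0.332983
O = 0.351960 / √(0.396244 × 0.332983) = 0.351960 / 0.3632389 = 0.9689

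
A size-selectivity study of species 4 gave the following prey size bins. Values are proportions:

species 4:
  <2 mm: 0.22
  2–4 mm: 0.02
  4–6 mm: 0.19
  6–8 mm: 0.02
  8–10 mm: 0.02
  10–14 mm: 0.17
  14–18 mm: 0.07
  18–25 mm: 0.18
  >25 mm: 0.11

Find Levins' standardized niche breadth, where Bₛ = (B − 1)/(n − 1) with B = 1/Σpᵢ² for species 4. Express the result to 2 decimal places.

Σpᵢ² = 0.22² + 0.02² + 0.19² + 0.02² + 0.02² + 0.17² + 0.07² + 0.18² + 0.11² = 0.0484 + 0.0004 + 0.0361 + 0.0004 + 0.0004 + 0.0289 + 0.0049 + 0.0324 + 0.0121 = 0.1640
B = 1 / 0.1640 = 6.0976
Bₛ = (B − 1)/(n − 1) = (6.0976 − 1)/(9 − 1) = 5.0976/8 = 0.6372

0.64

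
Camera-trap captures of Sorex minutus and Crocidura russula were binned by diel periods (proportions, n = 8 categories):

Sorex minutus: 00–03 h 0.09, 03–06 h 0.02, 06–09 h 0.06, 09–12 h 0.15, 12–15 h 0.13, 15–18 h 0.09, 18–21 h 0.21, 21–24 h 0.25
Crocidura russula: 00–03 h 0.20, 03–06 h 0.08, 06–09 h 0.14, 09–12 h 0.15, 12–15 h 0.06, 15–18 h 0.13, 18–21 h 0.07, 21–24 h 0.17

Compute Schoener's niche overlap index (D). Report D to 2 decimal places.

Σ|p₁ᵢ − p₂ᵢ| = 0.11 + 0.06 + 0.08 + 0.00 + 0.07 + 0.04 + 0.14 + 0.08 = 0.58
D = 1 − ½ × 0.58 = 1 − 0.290 = 0.7100

0.71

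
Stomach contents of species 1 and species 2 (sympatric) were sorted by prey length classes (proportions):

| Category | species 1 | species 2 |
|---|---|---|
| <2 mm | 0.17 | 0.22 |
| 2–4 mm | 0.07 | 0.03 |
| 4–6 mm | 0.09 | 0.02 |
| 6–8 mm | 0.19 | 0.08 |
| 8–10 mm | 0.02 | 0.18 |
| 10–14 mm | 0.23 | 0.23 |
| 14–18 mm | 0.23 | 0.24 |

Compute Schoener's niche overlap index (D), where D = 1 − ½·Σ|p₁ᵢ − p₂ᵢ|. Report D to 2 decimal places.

0.78

Σ|p₁ᵢ − p₂ᵢ| = 0.05 + 0.04 + 0.07 + 0.11 + 0.16 + 0.00 + 0.01 = 0.44
D = 1 − ½ × 0.44 = 1 − 0.220 = 0.7800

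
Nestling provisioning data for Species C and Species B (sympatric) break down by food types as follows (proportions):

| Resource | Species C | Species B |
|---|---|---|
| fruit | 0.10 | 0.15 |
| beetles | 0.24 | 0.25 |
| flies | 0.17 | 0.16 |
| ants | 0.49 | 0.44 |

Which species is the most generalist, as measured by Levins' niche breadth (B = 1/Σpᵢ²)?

Species B

Σp_Cᵢ² = 0.10² + 0.24² + 0.17² + 0.49² = 0.0100 + 0.0576 + 0.0289 + 0.2401 = 0.3366
B_C = 1 / 0.3366 = 2.9709
Σp_Bᵢ² = 0.15² + 0.25² + 0.16² + 0.44² = 0.0225 + 0.0625 + 0.0256 + 0.1936 = 0.3042
B_B = 1 / 0.3042 = 3.2873
Highest B → broadest niche (most generalist): Species B (B = 3.29).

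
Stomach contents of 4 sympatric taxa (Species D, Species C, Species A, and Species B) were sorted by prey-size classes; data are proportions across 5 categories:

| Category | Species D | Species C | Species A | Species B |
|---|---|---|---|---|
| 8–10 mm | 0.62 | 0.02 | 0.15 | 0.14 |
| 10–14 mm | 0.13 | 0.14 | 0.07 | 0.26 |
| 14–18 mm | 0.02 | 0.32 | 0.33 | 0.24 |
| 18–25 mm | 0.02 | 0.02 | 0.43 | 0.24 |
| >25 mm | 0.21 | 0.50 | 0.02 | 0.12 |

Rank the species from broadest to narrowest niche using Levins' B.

Σp_Dᵢ² = 0.62² + 0.13² + 0.02² + 0.02² + 0.21² = 0.3844 + 0.0169 + 0.0004 + 0.0004 + 0.0441 = 0.4462
B_D = 1 / 0.4462 = 2.2411
Σp_Cᵢ² = 0.02² + 0.14² + 0.32² + 0.02² + 0.50² = 0.0004 + 0.0196 + 0.1024 + 0.0004 + 0.2500 = 0.3728
B_C = 1 / 0.3728 = 2.6824
Σp_Aᵢ² = 0.15² + 0.07² + 0.33² + 0.43² + 0.02² = 0.0225 + 0.0049 + 0.1089 + 0.1849 + 0.0004 = 0.3216
B_A = 1 / 0.3216 = 3.1095
Σp_Bᵢ² = 0.14² + 0.26² + 0.24² + 0.24² + 0.12² = 0.0196 + 0.0676 + 0.0576 + 0.0576 + 0.0144 = 0.2168
B_B = 1 / 0.2168 = 4.6125
Ranking by B (broadest → narrowest): Species B (4.61) > Species A (3.11) > Species C (2.68) > Species D (2.24)

Species B > Species A > Species C > Species D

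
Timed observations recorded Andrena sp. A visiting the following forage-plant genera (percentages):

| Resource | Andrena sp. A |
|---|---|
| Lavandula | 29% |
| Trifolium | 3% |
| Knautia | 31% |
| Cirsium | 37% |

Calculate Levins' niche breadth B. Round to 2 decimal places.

3.14

Convert percentages to proportions (divide by 100).
Σpᵢ² = 0.29² + 0.03² + 0.31² + 0.37² = 0.0841 + 0.0009 + 0.0961 + 0.1369 = 0.3180
B = 1 / 0.3180 = 3.1447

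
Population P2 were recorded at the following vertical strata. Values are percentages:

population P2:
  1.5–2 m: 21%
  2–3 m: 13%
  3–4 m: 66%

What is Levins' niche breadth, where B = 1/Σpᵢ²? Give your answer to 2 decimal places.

Convert percentages to proportions (divide by 100).
Σpᵢ² = 0.21² + 0.13² + 0.66² = 0.0441 + 0.0169 + 0.4356 = 0.4966
B = 1 / 0.4966 = 2.0137

2.01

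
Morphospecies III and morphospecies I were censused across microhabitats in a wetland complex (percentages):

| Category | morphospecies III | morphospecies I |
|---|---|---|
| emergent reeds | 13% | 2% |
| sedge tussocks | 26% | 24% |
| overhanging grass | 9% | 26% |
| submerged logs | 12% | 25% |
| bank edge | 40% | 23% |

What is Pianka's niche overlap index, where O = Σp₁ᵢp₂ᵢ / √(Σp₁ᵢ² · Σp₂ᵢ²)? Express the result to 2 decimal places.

0.83

Convert percentages to proportions (divide by 100).
Σ p₁ᵢp₂ᵢ = 0.0026 + 0.0624 + 0.0234 + 0.0300 + 0.0920 = 0.2104
Σp_1ᵢ² = 0.13² + 0.26² + 0.09² + 0.12² + 0.40² = 0.0169 + 0.0676 + 0.0081 + 0.0144 + 0.1600 = 0.2670
Σp_2ᵢ² = 0.02² + 0.24² + 0.26² + 0.25² + 0.23² = 0.0004 + 0.0576 + 0.0676 + 0.0625 + 0.0529 = 0.2410
O = 0.2104 / √(0.2670 × 0.2410) = 0.2104 / 0.25367 = 0.8294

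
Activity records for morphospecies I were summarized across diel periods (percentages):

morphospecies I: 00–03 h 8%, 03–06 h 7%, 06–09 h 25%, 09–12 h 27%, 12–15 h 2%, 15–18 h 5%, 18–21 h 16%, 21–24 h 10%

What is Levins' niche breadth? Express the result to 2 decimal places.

5.40

Convert percentages to proportions (divide by 100).
Σpᵢ² = 0.08² + 0.07² + 0.25² + 0.27² + 0.02² + 0.05² + 0.16² + 0.10² = 0.0064 + 0.0049 + 0.0625 + 0.0729 + 0.0004 + 0.0025 + 0.0256 + 0.0100 = 0.1852
B = 1 / 0.1852 = 5.3996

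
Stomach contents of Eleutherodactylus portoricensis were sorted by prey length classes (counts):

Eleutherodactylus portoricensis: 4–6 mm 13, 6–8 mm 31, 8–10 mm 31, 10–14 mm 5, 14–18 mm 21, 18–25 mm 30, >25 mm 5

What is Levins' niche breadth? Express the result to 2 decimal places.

5.31

Proportions for Eleutherodactylus portoricensis (n=136): 13/136=0.0956, 31/136=0.2279, 31/136=0.2279, 5/136=0.0368, 21/136=0.1544, 30/136=0.2206, 5/136=0.0368
Σpᵢ² = 0.0956² + 0.2279² + 0.2279² + 0.0368² + 0.1544² + 0.2206² + 0.0368² = 0.009139 + 0.051938 + 0.051938 + 0.001354 + 0.023839 + 0.048664 + 0.001354 = 0.188226
B = 1 / 0.188226 = 5.3128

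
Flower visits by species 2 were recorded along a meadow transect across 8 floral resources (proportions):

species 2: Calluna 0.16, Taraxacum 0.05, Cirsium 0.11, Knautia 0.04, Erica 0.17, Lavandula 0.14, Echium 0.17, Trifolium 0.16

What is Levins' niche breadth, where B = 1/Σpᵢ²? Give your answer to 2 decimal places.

Σpᵢ² = 0.16² + 0.05² + 0.11² + 0.04² + 0.17² + 0.14² + 0.17² + 0.16² = 0.0256 + 0.0025 + 0.0121 + 0.0016 + 0.0289 + 0.0196 + 0.0289 + 0.0256 = 0.1448
B = 1 / 0.1448 = 6.9061

6.91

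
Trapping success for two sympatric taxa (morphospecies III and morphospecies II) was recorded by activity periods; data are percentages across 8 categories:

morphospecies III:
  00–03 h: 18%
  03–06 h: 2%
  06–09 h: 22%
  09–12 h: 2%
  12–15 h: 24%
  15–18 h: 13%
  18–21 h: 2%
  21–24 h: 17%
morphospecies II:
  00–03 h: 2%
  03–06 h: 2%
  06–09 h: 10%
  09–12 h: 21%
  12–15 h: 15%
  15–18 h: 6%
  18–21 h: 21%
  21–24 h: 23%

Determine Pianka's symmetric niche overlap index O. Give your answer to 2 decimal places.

0.65

Convert percentages to proportions (divide by 100).
Σ p₁ᵢp₂ᵢ = 0.0036 + 0.0004 + 0.0220 + 0.0042 + 0.0360 + 0.0078 + 0.0042 + 0.0391 = 0.1173
Σp_1ᵢ² = 0.18² + 0.02² + 0.22² + 0.02² + 0.24² + 0.13² + 0.02² + 0.17² = 0.0324 + 0.0004 + 0.0484 + 0.0004 + 0.0576 + 0.0169 + 0.0004 + 0.0289 = 0.1854
Σp_2ᵢ² = 0.02² + 0.02² + 0.10² + 0.21² + 0.15² + 0.06² + 0.21² + 0.23² = 0.0004 + 0.0004 + 0.0100 + 0.0441 + 0.0225 + 0.0036 + 0.0441 + 0.0529 = 0.1780
O = 0.1173 / √(0.1854 × 0.1780) = 0.1173 / 0.18166 = 0.6457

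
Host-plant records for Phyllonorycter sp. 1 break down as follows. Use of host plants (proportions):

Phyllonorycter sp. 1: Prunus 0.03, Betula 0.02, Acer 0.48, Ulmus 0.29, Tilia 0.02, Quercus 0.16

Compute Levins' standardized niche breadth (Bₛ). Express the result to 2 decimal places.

0.39

Σpᵢ² = 0.03² + 0.02² + 0.48² + 0.29² + 0.02² + 0.16² = 0.0009 + 0.0004 + 0.2304 + 0.0841 + 0.0004 + 0.0256 = 0.3418
B = 1 / 0.3418 = 2.9257
Bₛ = (B − 1)/(n − 1) = (2.9257 − 1)/(6 − 1) = 1.9257/5 = 0.3851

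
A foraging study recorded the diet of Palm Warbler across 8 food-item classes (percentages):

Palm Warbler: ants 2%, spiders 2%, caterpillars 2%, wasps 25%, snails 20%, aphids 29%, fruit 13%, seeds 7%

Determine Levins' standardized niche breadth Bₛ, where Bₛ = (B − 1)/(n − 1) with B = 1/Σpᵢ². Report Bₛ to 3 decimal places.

0.539

Convert percentages to proportions (divide by 100).
Σpᵢ² = 0.02² + 0.02² + 0.02² + 0.25² + 0.20² + 0.29² + 0.13² + 0.07² = 0.0004 + 0.0004 + 0.0004 + 0.0625 + 0.0400 + 0.0841 + 0.0169 + 0.0049 = 0.2096
B = 1 / 0.2096 = 4.77099
Bₛ = (B − 1)/(n − 1) = (4.77099 − 1)/(8 − 1) = 3.77099/7 = 0.53871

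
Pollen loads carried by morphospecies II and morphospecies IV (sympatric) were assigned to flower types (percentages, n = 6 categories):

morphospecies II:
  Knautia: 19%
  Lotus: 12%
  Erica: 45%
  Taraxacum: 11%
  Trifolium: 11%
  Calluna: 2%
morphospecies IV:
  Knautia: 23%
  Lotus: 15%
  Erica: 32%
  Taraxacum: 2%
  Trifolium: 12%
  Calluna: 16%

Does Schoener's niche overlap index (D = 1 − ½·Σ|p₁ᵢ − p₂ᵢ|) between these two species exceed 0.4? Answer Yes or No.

Yes

Convert percentages to proportions (divide by 100).
Σ|p₁ᵢ − p₂ᵢ| = 0.04 + 0.03 + 0.13 + 0.09 + 0.01 + 0.14 = 0.44
D = 1 − ½ × 0.44 = 1 − 0.220 = 0.7800
D = 0.7800 > 0.4 → Yes.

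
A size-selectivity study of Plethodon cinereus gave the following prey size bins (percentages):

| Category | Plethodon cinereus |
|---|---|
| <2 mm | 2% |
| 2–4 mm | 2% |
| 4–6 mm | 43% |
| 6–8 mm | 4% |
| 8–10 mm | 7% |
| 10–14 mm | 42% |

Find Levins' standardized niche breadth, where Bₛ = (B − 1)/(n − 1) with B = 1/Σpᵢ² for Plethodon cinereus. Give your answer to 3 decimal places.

Convert percentages to proportions (divide by 100).
Σpᵢ² = 0.02² + 0.02² + 0.43² + 0.04² + 0.07² + 0.42² = 0.0004 + 0.0004 + 0.1849 + 0.0016 + 0.0049 + 0.1764 = 0.3686
B = 1 / 0.3686 = 2.71297
Bₛ = (B − 1)/(n − 1) = (2.71297 − 1)/(6 − 1) = 1.71297/5 = 0.34259

0.343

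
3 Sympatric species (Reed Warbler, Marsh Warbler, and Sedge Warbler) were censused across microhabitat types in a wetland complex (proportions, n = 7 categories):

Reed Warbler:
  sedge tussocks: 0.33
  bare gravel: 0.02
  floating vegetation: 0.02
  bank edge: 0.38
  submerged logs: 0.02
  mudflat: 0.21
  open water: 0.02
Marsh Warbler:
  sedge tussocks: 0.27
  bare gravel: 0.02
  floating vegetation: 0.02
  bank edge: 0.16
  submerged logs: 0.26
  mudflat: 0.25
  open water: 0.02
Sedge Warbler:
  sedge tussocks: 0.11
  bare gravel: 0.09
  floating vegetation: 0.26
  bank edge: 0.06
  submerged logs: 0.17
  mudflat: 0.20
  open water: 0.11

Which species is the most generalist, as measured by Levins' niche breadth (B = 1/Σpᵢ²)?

Σp_Reedᵢ² = 0.33² + 0.02² + 0.02² + 0.38² + 0.02² + 0.21² + 0.02² = 0.1089 + 0.0004 + 0.0004 + 0.1444 + 0.0004 + 0.0441 + 0.0004 = 0.2990
B_Reed = 1 / 0.2990 = 3.3445
Σp_Marsᵢ² = 0.27² + 0.02² + 0.02² + 0.16² + 0.26² + 0.25² + 0.02² = 0.0729 + 0.0004 + 0.0004 + 0.0256 + 0.0676 + 0.0625 + 0.0004 = 0.2298
B_Mars = 1 / 0.2298 = 4.3516
Σp_Sedgᵢ² = 0.11² + 0.09² + 0.26² + 0.06² + 0.17² + 0.20² + 0.11² = 0.0121 + 0.0081 + 0.0676 + 0.0036 + 0.0289 + 0.0400 + 0.0121 = 0.1724
B_Sedg = 1 / 0.1724 = 5.8005
Highest B → broadest niche (most generalist): Sedge Warbler (B = 5.80).

Sedge Warbler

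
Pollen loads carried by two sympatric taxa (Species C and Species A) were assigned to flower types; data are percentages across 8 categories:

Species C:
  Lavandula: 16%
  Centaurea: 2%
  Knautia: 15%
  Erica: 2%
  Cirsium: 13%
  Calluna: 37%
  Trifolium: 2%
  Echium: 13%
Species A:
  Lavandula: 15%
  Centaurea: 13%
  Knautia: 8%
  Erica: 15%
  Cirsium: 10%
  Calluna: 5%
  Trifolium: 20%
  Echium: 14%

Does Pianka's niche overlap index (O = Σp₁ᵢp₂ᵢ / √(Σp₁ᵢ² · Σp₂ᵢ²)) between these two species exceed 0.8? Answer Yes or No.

No

Convert percentages to proportions (divide by 100).
Σ p₁ᵢp₂ᵢ = 0.0240 + 0.0026 + 0.0120 + 0.0030 + 0.0130 + 0.0185 + 0.0040 + 0.0182 = 0.0953
Σp_1ᵢ² = 0.16² + 0.02² + 0.15² + 0.02² + 0.13² + 0.37² + 0.02² + 0.13² = 0.0256 + 0.0004 + 0.0225 + 0.0004 + 0.0169 + 0.1369 + 0.0004 + 0.0169 = 0.2200
Σp_2ᵢ² = 0.15² + 0.13² + 0.08² + 0.15² + 0.10² + 0.05² + 0.20² + 0.14² = 0.0225 + 0.0169 + 0.0064 + 0.0225 + 0.0100 + 0.0025 + 0.0400 + 0.0196 = 0.1404
O = 0.0953 / √(0.2200 × 0.1404) = 0.0953 / 0.17575 = 0.5422
O = 0.5422 < 0.8 → No.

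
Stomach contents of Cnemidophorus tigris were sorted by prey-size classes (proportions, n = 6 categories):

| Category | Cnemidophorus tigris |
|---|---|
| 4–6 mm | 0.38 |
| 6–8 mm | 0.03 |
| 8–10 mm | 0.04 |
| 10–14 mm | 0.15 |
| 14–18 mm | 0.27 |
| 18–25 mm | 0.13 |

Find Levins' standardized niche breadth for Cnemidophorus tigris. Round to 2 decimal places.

Σpᵢ² = 0.38² + 0.03² + 0.04² + 0.15² + 0.27² + 0.13² = 0.1444 + 0.0009 + 0.0016 + 0.0225 + 0.0729 + 0.0169 = 0.2592
B = 1 / 0.2592 = 3.8580
Bₛ = (B − 1)/(n − 1) = (3.8580 − 1)/(6 − 1) = 2.8580/5 = 0.5716

0.57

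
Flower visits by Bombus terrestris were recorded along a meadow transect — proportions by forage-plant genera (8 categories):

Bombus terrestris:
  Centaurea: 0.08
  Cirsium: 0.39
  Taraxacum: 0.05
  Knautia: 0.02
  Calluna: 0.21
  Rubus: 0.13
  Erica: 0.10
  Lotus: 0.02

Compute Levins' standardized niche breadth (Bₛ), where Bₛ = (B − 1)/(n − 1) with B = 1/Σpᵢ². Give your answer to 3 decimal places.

Σpᵢ² = 0.08² + 0.39² + 0.05² + 0.02² + 0.21² + 0.13² + 0.10² + 0.02² = 0.0064 + 0.1521 + 0.0025 + 0.0004 + 0.0441 + 0.0169 + 0.0100 + 0.0004 = 0.2328
B = 1 / 0.2328 = 4.29553
Bₛ = (B − 1)/(n − 1) = (4.29553 − 1)/(8 − 1) = 3.29553/7 = 0.47079

0.471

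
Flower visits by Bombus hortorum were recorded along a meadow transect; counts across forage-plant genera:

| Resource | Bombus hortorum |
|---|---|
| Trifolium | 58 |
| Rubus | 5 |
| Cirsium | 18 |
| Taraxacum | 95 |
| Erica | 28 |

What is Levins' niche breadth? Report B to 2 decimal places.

Proportions for Bombus hortorum (n=204): 58/204=0.2843, 5/204=0.0245, 18/204=0.0882, 95/204=0.4657, 28/204=0.1373
Σpᵢ² = 0.2843² + 0.0245² + 0.0882² + 0.4657² + 0.1373² = 0.080826 + 0.000600 + 0.007779 + 0.216876 + 0.018851 = 0.324932
B = 1 / 0.324932 = 3.0776

3.08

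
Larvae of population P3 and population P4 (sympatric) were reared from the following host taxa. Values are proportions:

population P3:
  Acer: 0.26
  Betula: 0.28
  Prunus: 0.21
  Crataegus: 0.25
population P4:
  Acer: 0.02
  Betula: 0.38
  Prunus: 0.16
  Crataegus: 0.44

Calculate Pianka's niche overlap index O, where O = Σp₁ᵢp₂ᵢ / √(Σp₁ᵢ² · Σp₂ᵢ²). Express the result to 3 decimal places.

Σ p₁ᵢp₂ᵢ = 0.0052 + 0.1064 + 0.0336 + 0.1100 = 0.2552
Σp_1ᵢ² = 0.26² + 0.28² + 0.21² + 0.25² = 0.0676 + 0.0784 + 0.0441 + 0.0625 = 0.2526
Σp_2ᵢ² = 0.02² + 0.38² + 0.16² + 0.44² = 0.0004 + 0.1444 + 0.0256 + 0.1936 = 0.3640
O = 0.2552 / √(0.2526 × 0.3640) = 0.2552 / 0.303227 = 0.84161

0.842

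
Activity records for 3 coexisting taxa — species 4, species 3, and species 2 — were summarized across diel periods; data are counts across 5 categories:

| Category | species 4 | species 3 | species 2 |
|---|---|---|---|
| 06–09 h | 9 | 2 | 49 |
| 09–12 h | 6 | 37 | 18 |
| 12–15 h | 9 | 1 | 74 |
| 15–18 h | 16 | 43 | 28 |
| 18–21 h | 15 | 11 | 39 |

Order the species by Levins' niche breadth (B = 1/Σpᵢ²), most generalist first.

Proportions for species 4 (n=55): 9/55=0.1636, 6/55=0.1091, 9/55=0.1636, 16/55=0.2909, 15/55=0.2727
Proportions for species 3 (n=94): 2/94=0.0213, 37/94=0.3936, 1/94=0.0106, 43/94=0.4574, 11/94=0.1170
Proportions for species 2 (n=208): 49/208=0.2356, 18/208=0.0865, 74/208=0.3558, 28/208=0.1346, 39/208=0.1875
Σp_4ᵢ² = 0.1636² + 0.1091² + 0.1636² + 0.2909² + 0.2727² = 0.026765 + 0.011903 + 0.026765 + 0.084623 + 0.074365 = 0.224421
B_4 = 1 / 0.224421 = 4.4559
Σp_3ᵢ² = 0.0213² + 0.3936² + 0.0106² + 0.4574² + 0.1170² = 0.000454 + 0.154921 + 0.000112 + 0.209215 + 0.013689 = 0.378391
B_3 = 1 / 0.378391 = 2.6428
Σp_2ᵢ² = 0.2356² + 0.0865² + 0.3558² + 0.1346² + 0.1875² = 0.055507 + 0.007482 + 0.126594 + 0.018117 + 0.035156 = 0.242856
B_2 = 1 / 0.242856 = 4.1177
Ranking by B (broadest → narrowest): species 4 (4.46) > species 2 (4.12) > species 3 (2.64)

species 4 > species 2 > species 3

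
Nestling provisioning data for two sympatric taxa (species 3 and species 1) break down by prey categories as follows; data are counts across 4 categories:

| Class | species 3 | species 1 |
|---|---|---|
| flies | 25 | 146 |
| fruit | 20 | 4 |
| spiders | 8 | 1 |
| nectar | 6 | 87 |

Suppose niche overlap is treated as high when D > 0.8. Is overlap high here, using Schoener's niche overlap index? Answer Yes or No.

Proportions for species 3 (n=59): 25/59=0.4237, 20/59=0.3390, 8/59=0.1356, 6/59=0.1017
Proportions for species 1 (n=238): 146/238=0.6134, 4/238=0.0168, 1/238=0.0042, 87/238=0.3655
Σ|p₁ᵢ − p₂ᵢ| = 0.1897 + 0.3222 + 0.1314 + 0.2638 = 0.9071
D = 1 − ½ × 0.9071 = 1 − 0.45355 = 0.54645
D = 0.54645 < 0.8 → No.

No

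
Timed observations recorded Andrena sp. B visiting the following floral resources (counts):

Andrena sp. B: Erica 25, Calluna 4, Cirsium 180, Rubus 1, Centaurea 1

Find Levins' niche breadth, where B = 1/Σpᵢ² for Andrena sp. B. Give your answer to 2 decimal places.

1.35

Proportions for Andrena sp. B (n=211): 25/211=0.1185, 4/211=0.0190, 180/211=0.8531, 1/211=0.0047, 1/211=0.0047
Σpᵢ² = 0.1185² + 0.0190² + 0.8531² + 0.0047² + 0.0047² = 0.014042 + 0.000361 + 0.727780 + 0.000022 + 0.000022 = 0.742227
B = 1 / 0.742227 = 1.3473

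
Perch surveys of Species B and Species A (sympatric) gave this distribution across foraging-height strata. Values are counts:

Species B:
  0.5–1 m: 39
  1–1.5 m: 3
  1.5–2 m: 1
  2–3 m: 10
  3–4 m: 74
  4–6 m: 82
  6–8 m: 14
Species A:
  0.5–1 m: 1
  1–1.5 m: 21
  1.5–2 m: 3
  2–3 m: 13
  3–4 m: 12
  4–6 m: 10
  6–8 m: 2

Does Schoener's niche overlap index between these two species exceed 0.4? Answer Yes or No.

Yes

Proportions for Species B (n=223): 39/223=0.1749, 3/223=0.0135, 1/223=0.0045, 10/223=0.0448, 74/223=0.3318, 82/223=0.3677, 14/223=0.0628
Proportions for Species A (n=62): 1/62=0.0161, 21/62=0.3387, 3/62=0.0484, 13/62=0.2097, 12/62=0.1935, 10/62=0.1613, 2/62=0.0323
Σ|p₁ᵢ − p₂ᵢ| = 0.1588 + 0.3252 + 0.0439 + 0.1649 + 0.1383 + 0.2064 + 0.0305 = 1.0680
D = 1 − ½ × 1.0680 = 1 − 0.53400 = 0.46600
D = 0.46600 > 0.4 → Yes.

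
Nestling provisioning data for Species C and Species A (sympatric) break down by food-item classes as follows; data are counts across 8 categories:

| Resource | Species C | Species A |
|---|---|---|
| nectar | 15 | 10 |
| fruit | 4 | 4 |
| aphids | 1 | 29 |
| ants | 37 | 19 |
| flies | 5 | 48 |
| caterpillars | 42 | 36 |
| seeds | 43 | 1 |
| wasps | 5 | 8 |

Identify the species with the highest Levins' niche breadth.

Proportions for Species C (n=152): 15/152=0.0987, 4/152=0.0263, 1/152=0.0066, 37/152=0.2434, 5/152=0.0329, 42/152=0.2763, 43/152=0.2829, 5/152=0.0329
Proportions for Species A (n=155): 10/155=0.0645, 4/155=0.0258, 29/155=0.1871, 19/155=0.1226, 48/155=0.3097, 36/155=0.2323, 1/155=0.0065, 8/155=0.0516
Σp_Cᵢ² = 0.0987² + 0.0263² + 0.0066² + 0.2434² + 0.0329² + 0.2763² + 0.2829² + 0.0329² = 0.009742 + 0.000692 + 0.000044 + 0.059244 + 0.001082 + 0.076342 + 0.080032 + 0.001082 = 0.228260
B_C = 1 / 0.228260 = 4.3810
Σp_Aᵢ² = 0.0645² + 0.0258² + 0.1871² + 0.1226² + 0.3097² + 0.2323² + 0.0065² + 0.0516² = 0.004160 + 0.000666 + 0.035006 + 0.015031 + 0.095914 + 0.053963 + 0.000042 + 0.002663 = 0.207445
B_A = 1 / 0.207445 = 4.8206
Highest B → broadest niche (most generalist): Species A (B = 4.82).

Species A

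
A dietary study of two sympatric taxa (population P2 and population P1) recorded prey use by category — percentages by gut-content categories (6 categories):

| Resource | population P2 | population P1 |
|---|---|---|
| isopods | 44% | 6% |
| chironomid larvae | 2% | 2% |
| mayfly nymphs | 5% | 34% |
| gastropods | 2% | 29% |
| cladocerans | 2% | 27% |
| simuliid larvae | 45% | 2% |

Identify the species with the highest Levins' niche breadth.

Convert percentages to proportions (divide by 100).
Σp_P2ᵢ² = 0.44² + 0.02² + 0.05² + 0.02² + 0.02² + 0.45² = 0.1936 + 0.0004 + 0.0025 + 0.0004 + 0.0004 + 0.2025 = 0.3998
B_P2 = 1 / 0.3998 = 2.5013
Σp_P1ᵢ² = 0.06² + 0.02² + 0.34² + 0.29² + 0.27² + 0.02² = 0.0036 + 0.0004 + 0.1156 + 0.0841 + 0.0729 + 0.0004 = 0.2770
B_P1 = 1 / 0.2770 = 3.6101
Highest B → broadest niche (most generalist): population P1 (B = 3.61).

population P1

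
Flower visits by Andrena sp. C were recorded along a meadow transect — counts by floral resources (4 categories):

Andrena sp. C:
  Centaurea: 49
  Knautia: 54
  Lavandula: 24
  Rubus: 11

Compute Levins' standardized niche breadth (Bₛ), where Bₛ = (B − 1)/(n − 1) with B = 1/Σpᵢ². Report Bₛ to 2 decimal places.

0.72

Proportions for Andrena sp. C (n=138): 49/138=0.3551, 54/138=0.3913, 24/138=0.1739, 11/138=0.0797
Σpᵢ² = 0.3551² + 0.3913² + 0.1739² + 0.0797² = 0.126096 + 0.153116 + 0.030241 + 0.006352 = 0.315805
B = 1 / 0.315805 = 3.1665
Bₛ = (B − 1)/(n − 1) = (3.1665 − 1)/(4 − 1) = 2.1665/3 = 0.7222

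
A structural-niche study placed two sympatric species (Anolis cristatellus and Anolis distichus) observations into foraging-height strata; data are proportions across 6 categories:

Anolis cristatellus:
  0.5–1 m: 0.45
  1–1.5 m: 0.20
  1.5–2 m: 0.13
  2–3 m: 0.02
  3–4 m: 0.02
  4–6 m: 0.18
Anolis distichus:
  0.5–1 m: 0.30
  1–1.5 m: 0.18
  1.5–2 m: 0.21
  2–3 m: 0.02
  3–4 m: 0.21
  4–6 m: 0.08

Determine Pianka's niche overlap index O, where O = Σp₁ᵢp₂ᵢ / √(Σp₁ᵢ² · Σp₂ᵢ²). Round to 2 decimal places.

0.86

Σ p₁ᵢp₂ᵢ = 0.1350 + 0.0360 + 0.0273 + 0.0004 + 0.0042 + 0.0144 = 0.2173
Σp_1ᵢ² = 0.45² + 0.20² + 0.13² + 0.02² + 0.02² + 0.18² = 0.2025 + 0.0400 + 0.0169 + 0.0004 + 0.0004 + 0.0324 = 0.2926
Σp_2ᵢ² = 0.30² + 0.18² + 0.21² + 0.02² + 0.21² + 0.08² = 0.0900 + 0.0324 + 0.0441 + 0.0004 + 0.0441 + 0.0064 = 0.2174
O = 0.2173 / √(0.2926 × 0.2174) = 0.2173 / 0.25221 = 0.8616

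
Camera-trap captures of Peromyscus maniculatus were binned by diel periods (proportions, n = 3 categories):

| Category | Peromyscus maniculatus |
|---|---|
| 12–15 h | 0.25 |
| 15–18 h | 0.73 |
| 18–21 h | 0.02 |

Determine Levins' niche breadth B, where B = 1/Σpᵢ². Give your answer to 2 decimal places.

1.68

Σpᵢ² = 0.25² + 0.73² + 0.02² = 0.0625 + 0.5329 + 0.0004 = 0.5958
B = 1 / 0.5958 = 1.6784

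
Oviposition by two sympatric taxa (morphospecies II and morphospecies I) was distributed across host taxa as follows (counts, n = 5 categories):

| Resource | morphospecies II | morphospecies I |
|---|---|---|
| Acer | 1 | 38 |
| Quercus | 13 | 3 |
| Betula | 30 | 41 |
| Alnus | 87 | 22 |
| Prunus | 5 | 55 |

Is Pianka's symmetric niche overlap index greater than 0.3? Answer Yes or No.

Proportions for morphospecies II (n=136): 1/136=0.0074, 13/136=0.0956, 30/136=0.2206, 87/136=0.6397, 5/136=0.0368
Proportions for morphospecies I (n=159): 38/159=0.2390, 3/159=0.0189, 41/159=0.2579, 22/159=0.1384, 55/159=0.3459
Σ p₁ᵢp₂ᵢ = 0.001769 + 0.001807 + 0.056893 + 0.088534 + 0.012729 = 0.161732
Σp_1ᵢ² = 0.0074² + 0.0956² + 0.2206² + 0.6397² + 0.0368² = 0.000055 + 0.009139 + 0.048664 + 0.409216 + 0.001354 = 0.468428
Σp_2ᵢ² = 0.2390² + 0.0189² + 0.2579² + 0.1384² + 0.3459² = 0.057121 + 0.000357 + 0.066512 + 0.019155 + 0.119647 = 0.262792
O = 0.161732 / √(0.468428 × 0.262792) = 0.161732 / 0.3508549 = 0.4610
O = 0.4610 > 0.3 → Yes.

Yes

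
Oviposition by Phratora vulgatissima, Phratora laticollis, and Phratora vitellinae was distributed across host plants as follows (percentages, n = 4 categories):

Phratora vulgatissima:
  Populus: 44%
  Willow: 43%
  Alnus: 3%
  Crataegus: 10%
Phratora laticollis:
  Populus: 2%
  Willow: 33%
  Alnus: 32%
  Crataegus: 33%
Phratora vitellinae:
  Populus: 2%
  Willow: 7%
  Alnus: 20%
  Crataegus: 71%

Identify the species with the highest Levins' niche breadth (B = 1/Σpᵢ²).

Phratora laticollis

Convert percentages to proportions (divide by 100).
Σp_vulgᵢ² = 0.44² + 0.43² + 0.03² + 0.10² = 0.1936 + 0.1849 + 0.0009 + 0.0100 = 0.3894
B_vulg = 1 / 0.3894 = 2.5681
Σp_latiᵢ² = 0.02² + 0.33² + 0.32² + 0.33² = 0.0004 + 0.1089 + 0.1024 + 0.1089 = 0.3206
B_lati = 1 / 0.3206 = 3.1192
Σp_viteᵢ² = 0.02² + 0.07² + 0.20² + 0.71² = 0.0004 + 0.0049 + 0.0400 + 0.5041 = 0.5494
B_vite = 1 / 0.5494 = 1.8202
Highest B → broadest niche (most generalist): Phratora laticollis (B = 3.12).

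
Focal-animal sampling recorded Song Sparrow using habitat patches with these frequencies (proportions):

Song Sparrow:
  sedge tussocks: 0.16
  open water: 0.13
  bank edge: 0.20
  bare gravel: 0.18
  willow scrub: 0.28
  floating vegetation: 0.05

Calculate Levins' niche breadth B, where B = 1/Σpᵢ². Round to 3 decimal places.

5.107

Σpᵢ² = 0.16² + 0.13² + 0.20² + 0.18² + 0.28² + 0.05² = 0.0256 + 0.0169 + 0.0400 + 0.0324 + 0.0784 + 0.0025 = 0.1958
B = 1 / 0.1958 = 5.10725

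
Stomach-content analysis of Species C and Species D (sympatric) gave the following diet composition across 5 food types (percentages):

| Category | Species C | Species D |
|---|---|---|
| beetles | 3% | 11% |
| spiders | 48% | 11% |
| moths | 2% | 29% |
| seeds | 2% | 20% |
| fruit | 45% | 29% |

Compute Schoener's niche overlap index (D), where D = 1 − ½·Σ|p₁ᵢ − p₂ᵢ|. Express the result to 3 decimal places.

Convert percentages to proportions (divide by 100).
Σ|p₁ᵢ − p₂ᵢ| = 0.08 + 0.37 + 0.27 + 0.18 + 0.16 = 1.06
D = 1 − ½ × 1.06 = 1 − 0.530 = 0.47000

0.470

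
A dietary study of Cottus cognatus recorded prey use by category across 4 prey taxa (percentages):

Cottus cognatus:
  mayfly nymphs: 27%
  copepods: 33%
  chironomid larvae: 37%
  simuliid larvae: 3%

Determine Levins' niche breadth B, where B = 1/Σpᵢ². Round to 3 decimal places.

Convert percentages to proportions (divide by 100).
Σpᵢ² = 0.27² + 0.33² + 0.37² + 0.03² = 0.0729 + 0.1089 + 0.1369 + 0.0009 = 0.3196
B = 1 / 0.3196 = 3.12891

3.129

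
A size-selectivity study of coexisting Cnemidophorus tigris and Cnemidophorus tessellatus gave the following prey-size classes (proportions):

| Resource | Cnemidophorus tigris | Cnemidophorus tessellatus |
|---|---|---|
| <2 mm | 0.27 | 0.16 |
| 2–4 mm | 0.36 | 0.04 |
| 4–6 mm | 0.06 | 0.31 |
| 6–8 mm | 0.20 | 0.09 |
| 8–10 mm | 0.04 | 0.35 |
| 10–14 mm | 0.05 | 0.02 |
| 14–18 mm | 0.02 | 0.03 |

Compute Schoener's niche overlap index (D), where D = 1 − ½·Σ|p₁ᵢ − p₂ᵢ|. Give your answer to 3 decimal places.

Σ|p₁ᵢ − p₂ᵢ| = 0.11 + 0.32 + 0.25 + 0.11 + 0.31 + 0.03 + 0.01 = 1.14
D = 1 − ½ × 1.14 = 1 − 0.570 = 0.43000

0.430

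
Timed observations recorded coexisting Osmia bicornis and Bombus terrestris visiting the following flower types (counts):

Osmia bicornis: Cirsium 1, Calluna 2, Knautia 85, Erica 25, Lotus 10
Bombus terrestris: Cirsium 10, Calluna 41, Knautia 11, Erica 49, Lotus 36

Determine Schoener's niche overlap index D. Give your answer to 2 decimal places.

Proportions for Osmia bicornis (n=123): 1/123=0.0081, 2/123=0.0163, 85/123=0.6911, 25/123=0.2033, 10/123=0.0813
Proportions for Bombus terrestris (n=147): 10/147=0.0680, 41/147=0.2789, 11/147=0.0748, 49/147=0.3333, 36/147=0.2449
Σ|p₁ᵢ − p₂ᵢ| = 0.0599 + 0.2626 + 0.6163 + 0.1300 + 0.1636 = 1.2324
D = 1 − ½ × 1.2324 = 1 − 0.61620 = 0.38380

0.38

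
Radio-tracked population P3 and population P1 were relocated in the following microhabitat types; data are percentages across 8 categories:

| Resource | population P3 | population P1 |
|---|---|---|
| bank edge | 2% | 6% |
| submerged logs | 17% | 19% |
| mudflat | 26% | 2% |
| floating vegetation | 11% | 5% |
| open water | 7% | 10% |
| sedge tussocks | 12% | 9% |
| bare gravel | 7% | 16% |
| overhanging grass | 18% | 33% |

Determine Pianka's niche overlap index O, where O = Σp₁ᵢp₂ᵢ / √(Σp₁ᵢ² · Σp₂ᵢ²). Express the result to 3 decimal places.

Convert percentages to proportions (divide by 100).
Σ p₁ᵢp₂ᵢ = 0.0012 + 0.0323 + 0.0052 + 0.0055 + 0.0070 + 0.0108 + 0.0112 + 0.0594 = 0.1326
Σp_1ᵢ² = 0.02² + 0.17² + 0.26² + 0.11² + 0.07² + 0.12² + 0.07² + 0.18² = 0.0004 + 0.0289 + 0.0676 + 0.0121 + 0.0049 + 0.0144 + 0.0049 + 0.0324 = 0.1656
Σp_2ᵢ² = 0.06² + 0.19² + 0.02² + 0.05² + 0.10² + 0.09² + 0.16² + 0.33² = 0.0036 + 0.0361 + 0.0004 + 0.0025 + 0.0100 + 0.0081 + 0.0256 + 0.1089 = 0.1952
O = 0.1326 / √(0.1656 × 0.1952) = 0.1326 / 0.179792 = 0.73752

0.738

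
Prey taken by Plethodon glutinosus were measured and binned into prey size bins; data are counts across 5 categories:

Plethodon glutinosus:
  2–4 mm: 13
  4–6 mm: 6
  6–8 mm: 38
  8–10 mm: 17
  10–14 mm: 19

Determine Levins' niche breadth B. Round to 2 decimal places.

Proportions for Plethodon glutinosus (n=93): 13/93=0.1398, 6/93=0.0645, 38/93=0.4086, 17/93=0.1828, 19/93=0.2043
Σpᵢ² = 0.1398² + 0.0645² + 0.4086² + 0.1828² + 0.2043² = 0.019544 + 0.004160 + 0.166954 + 0.033416 + 0.041738 = 0.265812
B = 1 / 0.265812 = 3.7621

3.76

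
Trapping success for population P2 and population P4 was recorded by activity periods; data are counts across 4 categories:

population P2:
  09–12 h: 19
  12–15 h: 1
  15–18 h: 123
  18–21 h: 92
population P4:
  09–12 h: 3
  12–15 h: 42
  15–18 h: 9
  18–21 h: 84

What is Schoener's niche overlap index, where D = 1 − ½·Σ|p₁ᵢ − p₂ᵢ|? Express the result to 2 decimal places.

0.48

Proportions for population P2 (n=235): 19/235=0.0809, 1/235=0.0043, 123/235=0.5234, 92/235=0.3915
Proportions for population P4 (n=138): 3/138=0.0217, 42/138=0.3043, 9/138=0.0652, 84/138=0.6087
Σ|p₁ᵢ − p₂ᵢ| = 0.0592 + 0.3000 + 0.4582 + 0.2172 = 1.0346
D = 1 − ½ × 1.0346 = 1 − 0.51730 = 0.48270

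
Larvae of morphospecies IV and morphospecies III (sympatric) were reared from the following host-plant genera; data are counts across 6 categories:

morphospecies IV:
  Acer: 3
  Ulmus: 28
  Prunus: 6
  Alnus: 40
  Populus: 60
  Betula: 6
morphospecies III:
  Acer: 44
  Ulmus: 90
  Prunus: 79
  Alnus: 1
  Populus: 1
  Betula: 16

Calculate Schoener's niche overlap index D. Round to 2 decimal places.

0.31

Proportions for morphospecies IV (n=143): 3/143=0.0210, 28/143=0.1958, 6/143=0.0420, 40/143=0.2797, 60/143=0.4196, 6/143=0.0420
Proportions for morphospecies III (n=231): 44/231=0.1905, 90/231=0.3896, 79/231=0.3420, 1/231=0.0043, 1/231=0.0043, 16/231=0.0693
Σ|p₁ᵢ − p₂ᵢ| = 0.1695 + 0.1938 + 0.3000 + 0.2754 + 0.4153 + 0.0273 = 1.3813
D = 1 − ½ × 1.3813 = 1 − 0.69065 = 0.30935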